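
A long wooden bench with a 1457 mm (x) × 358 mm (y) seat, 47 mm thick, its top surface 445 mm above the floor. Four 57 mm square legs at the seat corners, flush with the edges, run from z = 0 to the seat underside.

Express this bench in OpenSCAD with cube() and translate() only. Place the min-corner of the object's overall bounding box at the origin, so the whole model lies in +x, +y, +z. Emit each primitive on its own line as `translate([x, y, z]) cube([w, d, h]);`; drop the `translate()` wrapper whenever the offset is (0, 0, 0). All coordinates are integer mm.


// leg_h = 445 − 47 = 398
translate([0, 0, 398]) cube([1457, 358, 47]);
cube([57, 57, 398]);
translate([0, 301, 0]) cube([57, 57, 398]);
translate([1400, 0, 0]) cube([57, 57, 398]);
translate([1400, 301, 0]) cube([57, 57, 398]);


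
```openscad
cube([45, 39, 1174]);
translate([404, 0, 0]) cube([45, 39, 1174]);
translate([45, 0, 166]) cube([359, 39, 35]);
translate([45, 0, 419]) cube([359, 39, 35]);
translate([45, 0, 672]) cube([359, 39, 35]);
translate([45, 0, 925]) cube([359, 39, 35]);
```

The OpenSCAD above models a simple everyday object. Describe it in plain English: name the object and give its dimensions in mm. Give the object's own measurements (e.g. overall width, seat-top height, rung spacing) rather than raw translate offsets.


A straight ladder. Two 45×39 mm vertical rails, 1174 mm tall, stand 449 mm apart (outside-to-outside) with their front faces coplanar on the −y side. 4 rungs, each 39 mm deep and 35 mm tall, span between the inner faces of the rails, front faces flush with the rails. The lowest rung's underside is at z = 166 mm and rungs are spaced 253 mm apart (underside to underside).


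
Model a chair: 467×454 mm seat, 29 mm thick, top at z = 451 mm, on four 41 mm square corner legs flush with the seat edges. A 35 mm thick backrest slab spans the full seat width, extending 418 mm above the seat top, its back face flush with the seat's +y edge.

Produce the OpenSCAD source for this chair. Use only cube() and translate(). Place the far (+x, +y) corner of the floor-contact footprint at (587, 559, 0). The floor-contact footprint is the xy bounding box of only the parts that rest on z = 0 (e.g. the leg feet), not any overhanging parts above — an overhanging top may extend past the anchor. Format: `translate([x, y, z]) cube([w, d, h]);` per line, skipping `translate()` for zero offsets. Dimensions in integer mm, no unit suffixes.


translate([120, 105, 422]) cube([467, 454, 29]);
translate([120, 105, 0]) cube([41, 41, 422]);
translate([546, 105, 0]) cube([41, 41, 422]);
translate([120, 518, 0]) cube([41, 41, 422]);
translate([546, 518, 0]) cube([41, 41, 422]);
translate([120, 524, 451]) cube([467, 35, 418]);


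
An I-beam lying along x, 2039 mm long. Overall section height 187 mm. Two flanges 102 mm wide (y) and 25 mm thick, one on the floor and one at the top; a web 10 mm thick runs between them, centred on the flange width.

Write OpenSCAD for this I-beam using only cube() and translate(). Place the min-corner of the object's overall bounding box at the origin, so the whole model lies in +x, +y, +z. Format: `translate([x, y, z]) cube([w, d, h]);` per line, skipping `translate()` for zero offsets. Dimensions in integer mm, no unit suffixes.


cube([2039, 102, 25]);
translate([0, 46, 25]) cube([2039, 10, 137]);
translate([0, 0, 162]) cube([2039, 102, 25]);


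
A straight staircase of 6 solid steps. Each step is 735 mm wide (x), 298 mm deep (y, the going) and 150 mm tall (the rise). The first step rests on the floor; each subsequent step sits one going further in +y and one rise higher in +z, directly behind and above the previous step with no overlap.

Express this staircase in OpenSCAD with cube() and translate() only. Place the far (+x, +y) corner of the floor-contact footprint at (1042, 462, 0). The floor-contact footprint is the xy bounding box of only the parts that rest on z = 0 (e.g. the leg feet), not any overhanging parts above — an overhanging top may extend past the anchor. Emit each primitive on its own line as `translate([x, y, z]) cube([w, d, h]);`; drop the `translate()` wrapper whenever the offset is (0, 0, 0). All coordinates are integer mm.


translate([307, 164, 0]) cube([735, 298, 150]);
translate([307, 462, 150]) cube([735, 298, 150]);
translate([307, 760, 300]) cube([735, 298, 150]);
translate([307, 1058, 450]) cube([735, 298, 150]);
translate([307, 1356, 600]) cube([735, 298, 150]);
translate([307, 1654, 750]) cube([735, 298, 150]);


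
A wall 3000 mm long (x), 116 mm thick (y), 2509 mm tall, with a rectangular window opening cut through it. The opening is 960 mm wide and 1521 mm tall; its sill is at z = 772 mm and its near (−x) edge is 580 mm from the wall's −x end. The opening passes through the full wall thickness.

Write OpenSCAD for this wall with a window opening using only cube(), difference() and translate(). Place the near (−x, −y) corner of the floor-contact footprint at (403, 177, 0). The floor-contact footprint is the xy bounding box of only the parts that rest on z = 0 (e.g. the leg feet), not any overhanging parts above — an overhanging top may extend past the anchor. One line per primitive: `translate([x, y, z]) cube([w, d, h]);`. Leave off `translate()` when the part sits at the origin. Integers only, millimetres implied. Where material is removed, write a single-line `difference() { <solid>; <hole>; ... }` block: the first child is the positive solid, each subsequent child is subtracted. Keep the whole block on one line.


difference() { translate([403, 177, 0]) cube([3000, 116, 2509]); translate([983, 177, 772]) cube([960, 116, 1521]); }


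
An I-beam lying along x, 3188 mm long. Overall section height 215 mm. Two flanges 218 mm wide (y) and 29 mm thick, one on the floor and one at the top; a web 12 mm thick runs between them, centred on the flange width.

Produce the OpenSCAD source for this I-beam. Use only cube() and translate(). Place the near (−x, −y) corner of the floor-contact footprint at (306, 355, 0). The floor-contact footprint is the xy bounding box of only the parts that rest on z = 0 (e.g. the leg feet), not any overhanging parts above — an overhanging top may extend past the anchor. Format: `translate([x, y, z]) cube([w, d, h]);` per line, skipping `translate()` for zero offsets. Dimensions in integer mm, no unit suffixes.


translate([306, 355, 0]) cube([3188, 218, 29]);
translate([306, 458, 29]) cube([3188, 12, 157]);
translate([306, 355, 186]) cube([3188, 218, 29]);


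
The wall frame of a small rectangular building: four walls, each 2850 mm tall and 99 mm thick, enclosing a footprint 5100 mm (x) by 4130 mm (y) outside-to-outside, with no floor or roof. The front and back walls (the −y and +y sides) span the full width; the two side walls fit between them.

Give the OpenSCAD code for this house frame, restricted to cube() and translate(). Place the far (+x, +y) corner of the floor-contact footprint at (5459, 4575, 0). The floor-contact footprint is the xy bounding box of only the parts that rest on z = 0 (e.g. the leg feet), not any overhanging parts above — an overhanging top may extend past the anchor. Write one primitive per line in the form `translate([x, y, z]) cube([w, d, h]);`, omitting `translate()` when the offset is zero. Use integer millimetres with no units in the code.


translate([359, 445, 0]) cube([5100, 99, 2850]);
translate([359, 4476, 0]) cube([5100, 99, 2850]);
translate([359, 544, 0]) cube([99, 3932, 2850]);
translate([5360, 544, 0]) cube([99, 3932, 2850]);


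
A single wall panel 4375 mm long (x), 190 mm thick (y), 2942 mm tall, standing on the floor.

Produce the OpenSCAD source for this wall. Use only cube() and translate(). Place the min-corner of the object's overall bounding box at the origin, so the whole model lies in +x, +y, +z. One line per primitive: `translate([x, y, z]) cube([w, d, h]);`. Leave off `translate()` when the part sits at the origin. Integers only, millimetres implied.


cube([4375, 190, 2942]);


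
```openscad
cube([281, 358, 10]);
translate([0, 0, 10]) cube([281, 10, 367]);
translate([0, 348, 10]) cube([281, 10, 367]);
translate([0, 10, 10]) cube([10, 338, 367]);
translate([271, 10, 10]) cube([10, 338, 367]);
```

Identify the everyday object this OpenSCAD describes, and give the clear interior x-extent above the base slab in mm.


An open box. The internal width is 261 mm.

A 281×358 base slab with four walls standing on it — an open box. The base is 281 mm wide and the walls are 10 mm thick, so the internal width is 281 − 2 × 10 = 261 mm.


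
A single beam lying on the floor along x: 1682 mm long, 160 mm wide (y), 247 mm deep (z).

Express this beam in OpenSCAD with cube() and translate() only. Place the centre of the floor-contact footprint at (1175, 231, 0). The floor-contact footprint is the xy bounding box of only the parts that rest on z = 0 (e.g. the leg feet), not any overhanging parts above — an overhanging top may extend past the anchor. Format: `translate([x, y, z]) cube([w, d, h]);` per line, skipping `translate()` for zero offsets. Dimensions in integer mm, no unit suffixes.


translate([334, 151, 0]) cube([1682, 160, 247]);


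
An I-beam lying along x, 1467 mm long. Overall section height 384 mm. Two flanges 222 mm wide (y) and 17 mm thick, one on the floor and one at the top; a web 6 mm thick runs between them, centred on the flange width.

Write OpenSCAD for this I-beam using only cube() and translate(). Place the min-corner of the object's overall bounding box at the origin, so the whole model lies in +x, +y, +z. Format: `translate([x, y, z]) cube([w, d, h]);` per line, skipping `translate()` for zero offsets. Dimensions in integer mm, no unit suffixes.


cube([1467, 222, 17]);
translate([0, 108, 17]) cube([1467, 6, 350]);
translate([0, 0, 367]) cube([1467, 222, 17]);


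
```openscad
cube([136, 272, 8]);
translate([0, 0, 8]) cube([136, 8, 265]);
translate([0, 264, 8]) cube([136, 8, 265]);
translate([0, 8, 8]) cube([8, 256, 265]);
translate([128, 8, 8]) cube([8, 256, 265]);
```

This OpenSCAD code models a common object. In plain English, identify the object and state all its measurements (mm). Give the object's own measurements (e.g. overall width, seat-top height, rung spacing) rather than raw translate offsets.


An open-topped rectangular box: outside dimensions 136×272×273 mm, with a uniform wall and base thickness of 8 mm. The base is a full 136×272 slab on the floor; four walls sit on top of the base. The front and back walls (the −y and +y sides) span the full width; the two side walls fit between them.


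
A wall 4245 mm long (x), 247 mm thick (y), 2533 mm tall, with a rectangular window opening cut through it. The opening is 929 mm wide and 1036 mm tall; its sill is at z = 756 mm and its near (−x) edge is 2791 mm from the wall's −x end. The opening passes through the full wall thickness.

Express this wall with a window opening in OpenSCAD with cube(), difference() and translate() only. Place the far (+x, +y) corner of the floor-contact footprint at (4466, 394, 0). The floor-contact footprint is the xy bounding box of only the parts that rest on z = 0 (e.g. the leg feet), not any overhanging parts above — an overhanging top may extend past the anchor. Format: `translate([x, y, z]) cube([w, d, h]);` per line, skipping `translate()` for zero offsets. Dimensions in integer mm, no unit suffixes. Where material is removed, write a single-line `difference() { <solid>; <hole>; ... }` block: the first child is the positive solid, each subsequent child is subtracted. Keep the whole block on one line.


difference() { translate([221, 147, 0]) cube([4245, 247, 2533]); translate([3012, 147, 756]) cube([929, 247, 1036]); }


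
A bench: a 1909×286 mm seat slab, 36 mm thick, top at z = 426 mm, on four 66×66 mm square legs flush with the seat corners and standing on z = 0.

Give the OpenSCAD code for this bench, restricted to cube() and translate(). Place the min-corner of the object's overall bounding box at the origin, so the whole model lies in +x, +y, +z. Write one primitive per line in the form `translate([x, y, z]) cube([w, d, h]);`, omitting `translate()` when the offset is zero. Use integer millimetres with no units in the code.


// leg_h = 426 − 36 = 390
translate([0, 0, 390]) cube([1909, 286, 36]);
cube([66, 66, 390]);
translate([0, 220, 0]) cube([66, 66, 390]);
translate([1843, 0, 0]) cube([66, 66, 390]);
translate([1843, 220, 0]) cube([66, 66, 390]);


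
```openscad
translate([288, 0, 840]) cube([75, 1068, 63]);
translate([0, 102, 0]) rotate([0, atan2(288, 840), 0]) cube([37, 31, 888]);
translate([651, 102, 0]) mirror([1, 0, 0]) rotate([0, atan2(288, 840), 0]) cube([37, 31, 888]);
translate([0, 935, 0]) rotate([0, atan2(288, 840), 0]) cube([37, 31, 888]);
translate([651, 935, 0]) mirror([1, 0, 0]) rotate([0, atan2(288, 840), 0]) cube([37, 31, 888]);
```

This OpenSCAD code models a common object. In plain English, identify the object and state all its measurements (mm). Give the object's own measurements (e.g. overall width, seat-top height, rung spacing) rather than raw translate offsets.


A sawhorse. A 75×1068×63 mm beam (x, y, z) sits on two A-frame leg pairs. Each pair is two raked legs of 37×31 mm section (31 mm along y) splaying symmetrically in x. Each leg rises 840 mm vertically over 288 mm of horizontal reach and is 888 mm long along its own axis. Every leg's outer bottom edge rests on the floor and its outer top edge meets a bottom edge of the beam — the left legs (tilting toward +x) meet the beam's −x bottom edge, the right legs (their mirror images, tilting toward −x) meet its +x bottom edge — so the leg tops tuck under the beam, the beam's underside is 840 mm above the floor, and the feet are 651 mm apart outside-to-outside with the beam centred between them. The two leg pairs are set in 102 mm from either end of the beam.


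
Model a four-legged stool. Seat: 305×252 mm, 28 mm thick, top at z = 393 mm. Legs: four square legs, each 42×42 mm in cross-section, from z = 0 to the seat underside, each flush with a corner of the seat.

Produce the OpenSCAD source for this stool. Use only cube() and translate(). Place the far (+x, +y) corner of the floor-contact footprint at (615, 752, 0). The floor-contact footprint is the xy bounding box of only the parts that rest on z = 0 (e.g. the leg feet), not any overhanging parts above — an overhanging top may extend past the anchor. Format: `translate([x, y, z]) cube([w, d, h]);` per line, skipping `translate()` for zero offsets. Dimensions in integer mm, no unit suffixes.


// leg_h = 393 - 28 = 365
translate([310, 500, 365]) cube([305, 252, 28]);
translate([310, 500, 0]) cube([42, 42, 365]);
translate([573, 500, 0]) cube([42, 42, 365]);
translate([310, 710, 0]) cube([42, 42, 365]);
translate([573, 710, 0]) cube([42, 42, 365]);


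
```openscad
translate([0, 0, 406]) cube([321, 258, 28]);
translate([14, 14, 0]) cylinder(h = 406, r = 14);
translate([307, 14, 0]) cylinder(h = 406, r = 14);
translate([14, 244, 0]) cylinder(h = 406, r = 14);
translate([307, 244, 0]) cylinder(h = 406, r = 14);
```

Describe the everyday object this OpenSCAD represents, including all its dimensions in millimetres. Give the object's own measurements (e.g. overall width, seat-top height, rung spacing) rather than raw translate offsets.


A four-legged stool. The seat is a 321×258×28 mm slab whose top surface is at z = 434 mm; four round legs, each 28 mm in diameter, run from the floor (z = 0) to the underside of the seat, each leg's axis is inset half a diameter from the nearest pair of seat edges (so the leg's bounding box is flush with the corner).


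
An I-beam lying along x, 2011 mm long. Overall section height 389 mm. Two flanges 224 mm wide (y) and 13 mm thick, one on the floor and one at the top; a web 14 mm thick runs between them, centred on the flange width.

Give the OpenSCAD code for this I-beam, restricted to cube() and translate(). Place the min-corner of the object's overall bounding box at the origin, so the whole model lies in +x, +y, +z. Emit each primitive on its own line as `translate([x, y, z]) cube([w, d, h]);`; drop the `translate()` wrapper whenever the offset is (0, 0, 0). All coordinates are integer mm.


cube([2011, 224, 13]);
translate([0, 105, 13]) cube([2011, 14, 363]);
translate([0, 0, 376]) cube([2011, 224, 13]);


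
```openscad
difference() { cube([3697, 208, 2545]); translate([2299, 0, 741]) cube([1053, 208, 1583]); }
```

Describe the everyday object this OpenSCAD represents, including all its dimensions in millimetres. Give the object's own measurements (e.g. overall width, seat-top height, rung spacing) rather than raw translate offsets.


A wall 3697 mm long (x), 208 mm thick (y), 2545 mm tall, with a rectangular window opening cut through it. The opening is 1053 mm wide and 1583 mm tall; its sill is at z = 741 mm and its near (−x) edge is 2299 mm from the wall's −x end. The opening passes through the full wall thickness.


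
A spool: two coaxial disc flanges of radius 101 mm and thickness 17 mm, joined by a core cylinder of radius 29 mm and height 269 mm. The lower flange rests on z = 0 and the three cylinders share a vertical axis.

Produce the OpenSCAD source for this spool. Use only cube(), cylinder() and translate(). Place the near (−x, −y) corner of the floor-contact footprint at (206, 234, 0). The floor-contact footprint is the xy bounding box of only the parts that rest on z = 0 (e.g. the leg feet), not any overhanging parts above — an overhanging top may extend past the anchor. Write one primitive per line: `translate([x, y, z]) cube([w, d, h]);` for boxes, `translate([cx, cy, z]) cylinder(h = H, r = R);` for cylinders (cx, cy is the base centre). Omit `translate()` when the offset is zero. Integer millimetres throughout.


translate([307, 335, 0]) cylinder(h = 17, r = 101);
translate([307, 335, 17]) cylinder(h = 269, r = 29);
translate([307, 335, 286]) cylinder(h = 17, r = 101);


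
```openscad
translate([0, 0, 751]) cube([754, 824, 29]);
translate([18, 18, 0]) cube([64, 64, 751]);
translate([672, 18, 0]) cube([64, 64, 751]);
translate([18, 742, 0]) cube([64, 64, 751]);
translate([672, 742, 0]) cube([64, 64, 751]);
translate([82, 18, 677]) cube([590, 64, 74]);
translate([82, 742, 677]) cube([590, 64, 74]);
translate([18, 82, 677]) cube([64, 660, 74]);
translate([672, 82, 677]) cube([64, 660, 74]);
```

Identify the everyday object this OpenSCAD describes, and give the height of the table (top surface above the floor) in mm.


A table. The table height is 780 mm.

A 754×824×29 slab sits at z = 751 on four 64 mm square posts — a table. The top surface is at 751 + 29 = 780 mm.


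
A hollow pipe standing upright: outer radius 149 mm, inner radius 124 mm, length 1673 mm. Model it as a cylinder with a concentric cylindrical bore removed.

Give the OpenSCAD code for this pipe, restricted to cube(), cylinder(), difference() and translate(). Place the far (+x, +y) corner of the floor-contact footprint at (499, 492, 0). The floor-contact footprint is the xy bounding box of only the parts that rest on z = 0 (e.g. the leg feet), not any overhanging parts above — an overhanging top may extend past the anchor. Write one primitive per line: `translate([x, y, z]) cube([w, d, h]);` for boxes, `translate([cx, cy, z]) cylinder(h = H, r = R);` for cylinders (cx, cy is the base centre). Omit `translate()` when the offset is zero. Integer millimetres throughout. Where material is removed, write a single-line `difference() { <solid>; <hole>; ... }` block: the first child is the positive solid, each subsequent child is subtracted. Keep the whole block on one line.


difference() { translate([350, 343, 0]) cylinder(h = 1673, r = 149); translate([350, 343, 0]) cylinder(h = 1673, r = 124); }


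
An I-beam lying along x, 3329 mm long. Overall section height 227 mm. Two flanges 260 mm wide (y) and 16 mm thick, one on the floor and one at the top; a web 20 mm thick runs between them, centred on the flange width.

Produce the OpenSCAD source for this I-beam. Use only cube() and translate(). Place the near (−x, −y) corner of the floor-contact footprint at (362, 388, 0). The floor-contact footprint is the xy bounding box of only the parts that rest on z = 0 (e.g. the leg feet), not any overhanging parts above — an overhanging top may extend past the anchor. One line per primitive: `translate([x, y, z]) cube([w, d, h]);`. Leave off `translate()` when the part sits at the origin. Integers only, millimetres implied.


translate([362, 388, 0]) cube([3329, 260, 16]);
translate([362, 508, 16]) cube([3329, 20, 195]);
translate([362, 388, 211]) cube([3329, 260, 16]);


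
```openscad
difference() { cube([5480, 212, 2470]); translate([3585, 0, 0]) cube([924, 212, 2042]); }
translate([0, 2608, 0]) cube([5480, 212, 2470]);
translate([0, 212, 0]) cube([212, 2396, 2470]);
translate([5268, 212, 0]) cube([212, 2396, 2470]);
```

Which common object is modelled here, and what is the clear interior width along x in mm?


A single room. The interior width is 5056 mm.

Four walls enclosing a rectangle with a door in the front wall — a room. Outside width 5480 minus two 212 mm walls gives 5056 mm.


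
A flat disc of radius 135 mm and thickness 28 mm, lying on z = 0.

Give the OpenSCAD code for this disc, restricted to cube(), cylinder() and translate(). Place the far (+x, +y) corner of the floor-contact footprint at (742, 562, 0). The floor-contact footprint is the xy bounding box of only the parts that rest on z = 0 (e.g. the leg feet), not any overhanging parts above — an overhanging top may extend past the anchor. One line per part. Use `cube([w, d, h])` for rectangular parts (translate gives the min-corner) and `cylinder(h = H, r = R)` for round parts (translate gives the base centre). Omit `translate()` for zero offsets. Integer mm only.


translate([607, 427, 0]) cylinder(h = 28, r = 135);


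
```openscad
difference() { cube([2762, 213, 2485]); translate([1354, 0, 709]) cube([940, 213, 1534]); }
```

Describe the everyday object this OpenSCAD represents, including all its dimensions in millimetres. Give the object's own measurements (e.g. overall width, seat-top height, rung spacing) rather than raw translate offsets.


A wall 2762 mm long (x), 213 mm thick (y), 2485 mm tall, with a rectangular window opening cut through it. The opening is 940 mm wide and 1534 mm tall; its sill is at z = 709 mm and its near (−x) edge is 1354 mm from the wall's −x end. The opening passes through the full wall thickness.


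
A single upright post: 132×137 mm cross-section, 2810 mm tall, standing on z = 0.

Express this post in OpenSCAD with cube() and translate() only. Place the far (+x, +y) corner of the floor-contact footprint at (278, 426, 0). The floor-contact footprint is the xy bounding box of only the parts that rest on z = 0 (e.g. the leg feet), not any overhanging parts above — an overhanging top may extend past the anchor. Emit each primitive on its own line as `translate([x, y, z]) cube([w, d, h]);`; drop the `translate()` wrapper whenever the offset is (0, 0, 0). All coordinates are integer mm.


translate([146, 289, 0]) cube([132, 137, 2810]);


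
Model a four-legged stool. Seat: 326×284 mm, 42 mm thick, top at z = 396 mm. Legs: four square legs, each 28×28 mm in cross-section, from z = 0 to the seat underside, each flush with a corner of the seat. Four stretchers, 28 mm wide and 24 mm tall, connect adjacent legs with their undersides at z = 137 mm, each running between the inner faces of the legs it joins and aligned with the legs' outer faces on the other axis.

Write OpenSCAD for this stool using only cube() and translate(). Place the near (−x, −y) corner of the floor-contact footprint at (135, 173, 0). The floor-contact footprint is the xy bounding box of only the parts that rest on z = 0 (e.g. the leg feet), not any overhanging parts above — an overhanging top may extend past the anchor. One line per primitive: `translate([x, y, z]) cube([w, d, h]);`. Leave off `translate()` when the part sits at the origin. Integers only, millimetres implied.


translate([135, 173, 354]) cube([326, 284, 42]);
translate([135, 173, 0]) cube([28, 28, 354]);
translate([433, 173, 0]) cube([28, 28, 354]);
translate([135, 429, 0]) cube([28, 28, 354]);
translate([433, 429, 0]) cube([28, 28, 354]);
translate([163, 173, 137]) cube([270, 28, 24]);
translate([163, 429, 137]) cube([270, 28, 24]);
translate([135, 201, 137]) cube([28, 228, 24]);
translate([433, 201, 137]) cube([28, 228, 24]);


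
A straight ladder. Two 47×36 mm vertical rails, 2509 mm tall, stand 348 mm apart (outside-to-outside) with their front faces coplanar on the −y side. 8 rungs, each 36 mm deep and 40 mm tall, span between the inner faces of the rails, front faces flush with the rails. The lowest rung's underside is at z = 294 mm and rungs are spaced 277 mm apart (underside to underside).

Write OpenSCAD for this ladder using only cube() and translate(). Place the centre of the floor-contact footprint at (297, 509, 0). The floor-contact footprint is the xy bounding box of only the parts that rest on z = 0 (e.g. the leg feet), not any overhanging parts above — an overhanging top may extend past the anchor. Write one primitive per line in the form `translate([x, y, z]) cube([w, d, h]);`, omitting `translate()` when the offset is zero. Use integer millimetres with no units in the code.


// rung span = 348 - 2*47 = 254
// rung[k] z = 294 + k*277
translate([123, 491, 0]) cube([47, 36, 2509]);
translate([424, 491, 0]) cube([47, 36, 2509]);
translate([170, 491, 294]) cube([254, 36, 40]);
translate([170, 491, 571]) cube([254, 36, 40]);
translate([170, 491, 848]) cube([254, 36, 40]);
translate([170, 491, 1125]) cube([254, 36, 40]);
translate([170, 491, 1402]) cube([254, 36, 40]);
translate([170, 491, 1679]) cube([254, 36, 40]);
translate([170, 491, 1956]) cube([254, 36, 40]);
translate([170, 491, 2233]) cube([254, 36, 40]);


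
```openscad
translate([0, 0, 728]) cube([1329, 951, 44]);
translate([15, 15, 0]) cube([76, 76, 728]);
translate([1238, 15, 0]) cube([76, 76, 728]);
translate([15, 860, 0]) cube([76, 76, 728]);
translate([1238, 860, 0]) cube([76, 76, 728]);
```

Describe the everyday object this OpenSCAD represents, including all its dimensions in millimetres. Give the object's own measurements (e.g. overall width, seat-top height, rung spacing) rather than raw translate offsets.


A table: top 1329 mm (x) × 951 mm (y), 44 mm thick, upper face at z = 772 mm, on four 76×76 mm square legs, each inset 15 mm from the nearest pair of top edges from z = 0 to the bottom of the top.


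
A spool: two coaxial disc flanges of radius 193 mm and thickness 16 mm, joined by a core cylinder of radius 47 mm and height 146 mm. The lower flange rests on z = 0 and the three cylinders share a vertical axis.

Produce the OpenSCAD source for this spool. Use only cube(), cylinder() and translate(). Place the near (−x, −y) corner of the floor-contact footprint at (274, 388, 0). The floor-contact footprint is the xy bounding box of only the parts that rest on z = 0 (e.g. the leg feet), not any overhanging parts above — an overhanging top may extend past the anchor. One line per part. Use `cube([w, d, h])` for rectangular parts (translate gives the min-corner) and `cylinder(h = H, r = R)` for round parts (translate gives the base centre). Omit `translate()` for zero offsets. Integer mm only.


translate([467, 581, 0]) cylinder(h = 16, r = 193);
translate([467, 581, 16]) cylinder(h = 146, r = 47);
translate([467, 581, 162]) cylinder(h = 16, r = 193);


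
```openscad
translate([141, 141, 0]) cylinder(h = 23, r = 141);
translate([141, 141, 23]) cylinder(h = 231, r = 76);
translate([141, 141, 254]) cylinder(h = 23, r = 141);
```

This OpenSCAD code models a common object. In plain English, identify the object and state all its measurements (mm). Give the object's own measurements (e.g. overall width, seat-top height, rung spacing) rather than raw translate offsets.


A spool: two coaxial disc flanges of radius 141 mm and thickness 23 mm, joined by a core cylinder of radius 76 mm and height 231 mm. The lower flange rests on z = 0 and the three cylinders share a vertical axis.


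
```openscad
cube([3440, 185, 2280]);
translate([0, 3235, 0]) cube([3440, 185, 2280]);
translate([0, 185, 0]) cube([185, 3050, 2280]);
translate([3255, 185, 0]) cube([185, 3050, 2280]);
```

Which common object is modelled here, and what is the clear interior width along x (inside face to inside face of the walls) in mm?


A house (or room) frame. The interior width is 3070 mm.

Four 2280 mm walls enclosing a rectangle with no floor or roof — a room or house frame. Outside width is 3440 mm and wall thickness is 185 mm, so the interior width is 3440 − 2 × 185 = 3070 mm.


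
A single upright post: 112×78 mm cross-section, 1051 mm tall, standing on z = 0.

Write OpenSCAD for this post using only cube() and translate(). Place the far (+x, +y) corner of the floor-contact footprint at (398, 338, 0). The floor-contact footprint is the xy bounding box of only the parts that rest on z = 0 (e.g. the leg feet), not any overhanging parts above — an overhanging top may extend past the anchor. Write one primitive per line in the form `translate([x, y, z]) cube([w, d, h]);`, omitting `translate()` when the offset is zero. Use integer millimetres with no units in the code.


translate([286, 260, 0]) cube([112, 78, 1051]);


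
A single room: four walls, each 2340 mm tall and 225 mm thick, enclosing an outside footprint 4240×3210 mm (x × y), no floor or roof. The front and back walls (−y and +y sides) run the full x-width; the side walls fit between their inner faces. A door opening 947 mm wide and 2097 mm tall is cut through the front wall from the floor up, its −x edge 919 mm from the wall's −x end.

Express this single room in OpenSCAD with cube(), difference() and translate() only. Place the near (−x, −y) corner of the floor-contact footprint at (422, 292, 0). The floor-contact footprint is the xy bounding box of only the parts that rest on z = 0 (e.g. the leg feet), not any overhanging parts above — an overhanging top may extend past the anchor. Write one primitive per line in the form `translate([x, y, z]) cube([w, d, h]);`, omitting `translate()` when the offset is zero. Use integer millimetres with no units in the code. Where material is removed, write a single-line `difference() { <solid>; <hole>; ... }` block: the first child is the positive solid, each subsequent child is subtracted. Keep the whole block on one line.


difference() { translate([422, 292, 0]) cube([4240, 225, 2340]); translate([1341, 292, 0]) cube([947, 225, 2097]); }
translate([422, 3277, 0]) cube([4240, 225, 2340]);
translate([422, 517, 0]) cube([225, 2760, 2340]);
translate([4437, 517, 0]) cube([225, 2760, 2340]);


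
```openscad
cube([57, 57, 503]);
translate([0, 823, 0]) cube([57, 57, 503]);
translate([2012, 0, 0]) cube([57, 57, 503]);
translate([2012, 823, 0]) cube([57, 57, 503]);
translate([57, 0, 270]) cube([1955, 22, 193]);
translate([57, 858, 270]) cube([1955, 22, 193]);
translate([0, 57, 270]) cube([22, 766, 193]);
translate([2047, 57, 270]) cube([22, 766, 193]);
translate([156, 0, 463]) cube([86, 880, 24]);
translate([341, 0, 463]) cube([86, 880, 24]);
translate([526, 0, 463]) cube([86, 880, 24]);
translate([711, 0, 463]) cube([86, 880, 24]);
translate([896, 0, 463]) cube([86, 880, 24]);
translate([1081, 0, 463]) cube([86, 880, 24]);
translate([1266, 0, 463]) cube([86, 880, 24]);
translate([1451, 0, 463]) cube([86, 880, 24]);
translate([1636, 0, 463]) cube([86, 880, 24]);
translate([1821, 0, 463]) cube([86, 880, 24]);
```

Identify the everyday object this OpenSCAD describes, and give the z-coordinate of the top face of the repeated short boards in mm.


A bed frame. The slat-top height is 487 mm.

Four posts, four rails, and a row of slats — a bed frame. Slats sit on the rails at z = 270 + 193 = 463; with slat thickness 24, the top is 487 mm.


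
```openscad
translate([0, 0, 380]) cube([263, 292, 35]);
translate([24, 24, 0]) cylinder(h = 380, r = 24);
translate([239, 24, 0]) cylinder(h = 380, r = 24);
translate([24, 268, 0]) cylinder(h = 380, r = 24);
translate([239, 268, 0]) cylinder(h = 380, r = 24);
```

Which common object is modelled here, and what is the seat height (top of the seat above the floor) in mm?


A stool. The seat height is 415 mm.

A 263×292×35 slab at z = 380 on four corner cylinders — a stool. The seat top is 380 + 35 = 415 mm.


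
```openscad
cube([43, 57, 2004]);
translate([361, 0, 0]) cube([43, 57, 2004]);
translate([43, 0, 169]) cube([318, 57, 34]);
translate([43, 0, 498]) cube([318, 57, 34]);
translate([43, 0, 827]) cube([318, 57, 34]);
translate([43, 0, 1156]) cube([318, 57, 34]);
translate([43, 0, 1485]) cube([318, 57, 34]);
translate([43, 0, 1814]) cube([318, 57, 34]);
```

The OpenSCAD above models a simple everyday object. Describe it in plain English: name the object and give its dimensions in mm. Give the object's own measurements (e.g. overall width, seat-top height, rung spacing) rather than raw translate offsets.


A straight ladder. Two 43×57 mm vertical rails, 2004 mm tall, stand 404 mm apart (outside-to-outside) with their front faces coplanar on the −y side. 6 rungs, each 57 mm deep and 34 mm tall, span between the inner faces of the rails, front faces flush with the rails. The lowest rung's underside is at z = 169 mm and rungs are spaced 329 mm apart (underside to underside).


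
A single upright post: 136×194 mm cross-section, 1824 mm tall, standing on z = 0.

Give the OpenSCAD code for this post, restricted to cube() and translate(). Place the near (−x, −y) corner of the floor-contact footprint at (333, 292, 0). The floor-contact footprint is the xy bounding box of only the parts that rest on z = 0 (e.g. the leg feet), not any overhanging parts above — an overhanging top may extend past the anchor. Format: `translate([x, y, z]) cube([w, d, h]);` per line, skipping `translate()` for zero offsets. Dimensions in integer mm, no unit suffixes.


translate([333, 292, 0]) cube([136, 194, 1824]);


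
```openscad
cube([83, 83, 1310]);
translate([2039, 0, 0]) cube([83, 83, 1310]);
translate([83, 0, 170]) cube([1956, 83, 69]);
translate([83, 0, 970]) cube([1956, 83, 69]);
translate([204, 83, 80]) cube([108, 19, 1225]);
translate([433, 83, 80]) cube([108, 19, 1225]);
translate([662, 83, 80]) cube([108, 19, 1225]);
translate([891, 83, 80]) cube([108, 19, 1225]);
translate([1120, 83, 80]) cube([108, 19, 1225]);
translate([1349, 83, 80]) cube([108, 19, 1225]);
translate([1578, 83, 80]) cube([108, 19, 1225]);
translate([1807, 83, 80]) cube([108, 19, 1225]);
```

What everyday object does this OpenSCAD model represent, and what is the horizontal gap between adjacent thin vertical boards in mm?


A fence section. The picket gap is 121 mm.

Two posts, two rails, 8 pickets — a fence section. Span 1956 mm holds 8 pickets of 108 mm with 9 equal gaps: ⌊(1956 − 8·108) / 9⌋ = 121 mm.


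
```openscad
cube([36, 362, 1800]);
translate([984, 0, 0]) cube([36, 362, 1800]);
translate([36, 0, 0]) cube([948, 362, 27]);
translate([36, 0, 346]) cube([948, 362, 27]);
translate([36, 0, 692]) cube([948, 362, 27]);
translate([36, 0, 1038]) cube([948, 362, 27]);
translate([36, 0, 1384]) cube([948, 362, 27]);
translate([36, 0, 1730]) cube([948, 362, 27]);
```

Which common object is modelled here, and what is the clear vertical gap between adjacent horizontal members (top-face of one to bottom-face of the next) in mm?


A bookshelf. The clear shelf gap is 319 mm.

Two tall side panels with 6 horizontal boards between them — a bookshelf. The first two shelf undersides are at z = 0 and z = 346; with shelf thickness 27, the clear gap is 346 − 0 − 27 = 319 mm.


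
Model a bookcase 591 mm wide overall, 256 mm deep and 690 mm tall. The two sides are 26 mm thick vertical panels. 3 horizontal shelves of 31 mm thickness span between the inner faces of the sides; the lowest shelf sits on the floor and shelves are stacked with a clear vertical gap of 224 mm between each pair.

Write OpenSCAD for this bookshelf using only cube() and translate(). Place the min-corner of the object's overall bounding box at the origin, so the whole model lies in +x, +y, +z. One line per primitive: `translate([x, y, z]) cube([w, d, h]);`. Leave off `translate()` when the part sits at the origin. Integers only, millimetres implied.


cube([26, 256, 690]);
translate([565, 0, 0]) cube([26, 256, 690]);
translate([26, 0, 0]) cube([539, 256, 31]);
translate([26, 0, 255]) cube([539, 256, 31]);
translate([26, 0, 510]) cube([539, 256, 31]);


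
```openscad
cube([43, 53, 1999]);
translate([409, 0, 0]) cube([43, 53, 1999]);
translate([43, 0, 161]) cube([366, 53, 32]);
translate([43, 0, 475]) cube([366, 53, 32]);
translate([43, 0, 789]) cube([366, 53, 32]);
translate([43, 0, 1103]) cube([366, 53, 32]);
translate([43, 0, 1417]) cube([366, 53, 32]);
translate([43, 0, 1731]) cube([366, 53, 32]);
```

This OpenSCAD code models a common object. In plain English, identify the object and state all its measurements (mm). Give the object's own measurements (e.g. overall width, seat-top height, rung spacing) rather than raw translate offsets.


A straight ladder. Two 43×53 mm vertical rails, 1999 mm tall, stand 452 mm apart (outside-to-outside) with their front faces coplanar on the −y side. 6 rungs, each 53 mm deep and 32 mm tall, span between the inner faces of the rails, front faces flush with the rails. The lowest rung's underside is at z = 161 mm and rungs are spaced 314 mm apart (underside to underside).


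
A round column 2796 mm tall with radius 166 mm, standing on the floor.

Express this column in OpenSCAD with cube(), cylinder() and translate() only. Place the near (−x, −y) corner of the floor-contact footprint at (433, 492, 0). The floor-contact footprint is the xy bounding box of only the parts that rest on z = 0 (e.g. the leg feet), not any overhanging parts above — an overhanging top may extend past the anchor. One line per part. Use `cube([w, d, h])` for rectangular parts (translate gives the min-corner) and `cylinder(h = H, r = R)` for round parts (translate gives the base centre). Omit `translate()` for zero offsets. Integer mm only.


translate([599, 658, 0]) cylinder(h = 2796, r = 166);


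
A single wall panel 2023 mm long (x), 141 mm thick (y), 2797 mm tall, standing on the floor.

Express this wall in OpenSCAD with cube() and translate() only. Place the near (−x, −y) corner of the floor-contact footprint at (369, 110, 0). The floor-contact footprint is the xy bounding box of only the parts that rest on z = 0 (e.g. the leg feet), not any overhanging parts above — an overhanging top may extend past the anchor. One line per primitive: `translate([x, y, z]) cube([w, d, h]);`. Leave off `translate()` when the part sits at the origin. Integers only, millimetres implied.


translate([369, 110, 0]) cube([2023, 141, 2797]);


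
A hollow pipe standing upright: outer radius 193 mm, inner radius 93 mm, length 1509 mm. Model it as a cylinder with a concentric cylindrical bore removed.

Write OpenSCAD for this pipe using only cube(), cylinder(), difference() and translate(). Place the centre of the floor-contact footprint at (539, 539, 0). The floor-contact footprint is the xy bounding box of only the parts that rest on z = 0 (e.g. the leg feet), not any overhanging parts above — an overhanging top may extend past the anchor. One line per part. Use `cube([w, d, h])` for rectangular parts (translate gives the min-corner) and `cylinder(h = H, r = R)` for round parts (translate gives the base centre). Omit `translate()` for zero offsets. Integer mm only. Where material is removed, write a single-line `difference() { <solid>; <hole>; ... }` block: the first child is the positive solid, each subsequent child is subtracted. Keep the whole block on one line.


difference() { translate([539, 539, 0]) cylinder(h = 1509, r = 193); translate([539, 539, 0]) cylinder(h = 1509, r = 93); }


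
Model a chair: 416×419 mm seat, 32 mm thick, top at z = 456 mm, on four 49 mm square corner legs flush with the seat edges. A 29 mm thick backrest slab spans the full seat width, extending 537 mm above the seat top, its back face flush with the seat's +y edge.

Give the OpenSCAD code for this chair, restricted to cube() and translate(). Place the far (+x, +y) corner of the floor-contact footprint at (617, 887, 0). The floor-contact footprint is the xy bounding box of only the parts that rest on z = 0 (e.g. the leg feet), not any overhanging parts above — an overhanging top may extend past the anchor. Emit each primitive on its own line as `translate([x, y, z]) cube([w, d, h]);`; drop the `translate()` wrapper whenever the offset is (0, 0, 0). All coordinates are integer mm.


translate([201, 468, 424]) cube([416, 419, 32]);
translate([201, 468, 0]) cube([49, 49, 424]);
translate([568, 468, 0]) cube([49, 49, 424]);
translate([201, 838, 0]) cube([49, 49, 424]);
translate([568, 838, 0]) cube([49, 49, 424]);
translate([201, 858, 456]) cube([416, 29, 537]);
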